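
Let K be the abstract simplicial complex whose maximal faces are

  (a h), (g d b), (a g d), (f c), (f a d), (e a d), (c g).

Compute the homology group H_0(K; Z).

K has 8 vertices, 12 edges, 4 triangles.
rank ∂_0 = 0, rank ∂_1 = 7 ⇒ b_0 = 8 − 0 − 7 = 1; all invariant factors of ∂_1 are 1 so no torsion. So H_0 ≅ Z.

H_0 ≅ Z.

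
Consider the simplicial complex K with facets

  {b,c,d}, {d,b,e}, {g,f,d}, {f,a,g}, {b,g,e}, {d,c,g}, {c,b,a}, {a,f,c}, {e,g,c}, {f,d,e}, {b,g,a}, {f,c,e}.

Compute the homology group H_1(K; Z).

K has 7 vertices, 18 edges, 12 triangles.
rank ∂_1 = 6, rank ∂_2 = 12 ⇒ b_1 = 18 − 6 − 12 = 0; ∂_2 has invariant factor(s) [2] giving torsion. So H_1 ≅ Z/2Z.

H_1 = Z/2Z.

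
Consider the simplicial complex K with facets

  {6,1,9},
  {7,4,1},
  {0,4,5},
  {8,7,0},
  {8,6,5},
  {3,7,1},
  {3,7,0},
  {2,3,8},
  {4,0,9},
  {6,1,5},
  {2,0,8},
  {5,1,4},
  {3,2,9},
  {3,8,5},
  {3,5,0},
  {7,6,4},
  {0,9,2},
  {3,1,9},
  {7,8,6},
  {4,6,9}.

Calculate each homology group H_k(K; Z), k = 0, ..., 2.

H_0 = Z,  H_1 = Z ⊕ Z/2,  H_2 = 0.

Order the vertices as 0 < 1 < 2 < 3 < 4 < 5 < 6 < 7 < 8 < 9. Listing each simplex with vertices in this order, K has dimension 2 with simplices:

  0-simplices (10): [0], [1], [2], [3], [4], [5], [6], [7], [8], [9]
  1-simplices (30): (30 of them)
  2-simplices (20): (20 of them)

so the chain groups are C_0 ≅ Z^10, C_1 ≅ Z^30, C_2 ≅ Z^20.

Boundary ∂_1: C_1 → C_0 is given by ∂[p,q] = [q] − [p]. For instance
  ∂[0,8] = [8] − [0].
As a 10×30 matrix over Z this has rank 9, with invariant factors (1,1,1,1,1,1,1,1,1).

The boundary map ∂_2: C_2 → C_1 sends each 2-simplex [p,q,r] to [q,r] − [p,r] + [p,q]. For instance
  ∂[1,4,5] = [4,5] − [1,5] + [1,4],
  ∂[0,2,8] = [2,8] − [0,8] + [0,2].
This gives a 30×20 integer matrix of rank 20; reducing to Smith normal form yields diagonal entries (1,1,1,1,1,1,1,1,1,1,1,1,1,1,1,1,1,1,1,2).

Now H_k = ker ∂_k / im ∂_{k+1}, so:

  H_0: rank C_0 − rank ∂_1 = 10 − 9 = 1, and the invariant factors of ∂_1 are all 1, so H_0 ≅ Z.
  H_1: rank ker ∂_1 − rank ∂_2 = (30 − 9) − 20 = 1, and ∂_2 has invariant factor 2 > 1, so H_1 ≅ Z ⊕ Z/2.
  H_2: rank ker ∂_2 − rank ∂_3 = (20 − 20) − 0 = 0, and there is no ∂_3, so H_2 ≅ 0.

(K is a triangulation of the Klein bottle.)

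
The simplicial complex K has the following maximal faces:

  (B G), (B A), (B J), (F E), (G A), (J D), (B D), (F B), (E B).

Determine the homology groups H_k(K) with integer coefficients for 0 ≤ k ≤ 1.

Fix the vertex order A < B < D < E < F < G < J and write every simplex with vertices in increasing order. Then dim K = 1 and the simplices of K are:

  0-simplices (7): A, B, D, E, F, G, J
  1-simplices (9): AB, AG, BD, BE, BF, BG, BJ, DJ, EF

giving chain groups C_0 ≅ Z^7, C_1 ≅ Z^9.

Boundary ∂_1: C_1 → C_0 is given by ∂[p,q] = [q] − [p]. For instance
  ∂AG = G − A.
This gives a 7×9 integer matrix of rank 6; reducing to Smith normal form yields diagonal entries (1,1,1,1,1,1).

From H_k ≅ ker(∂_k) / im(∂_{k+1}) we obtain:

  H_0: rank C_0 − rank ∂_1 = 7 − 6 = 1, and the invariant factors of ∂_1 are all 1, so H_0 = Z.
  H_1: rank ker ∂_1 − rank ∂_2 = (9 − 6) − 0 = 3, and there is no ∂_2, so H_1 = Z^3.

H_0 = Z,  H_1 = Z^3.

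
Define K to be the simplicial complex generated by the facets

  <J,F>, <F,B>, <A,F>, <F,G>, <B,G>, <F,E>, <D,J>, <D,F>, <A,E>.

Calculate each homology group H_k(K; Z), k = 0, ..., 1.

H_0 ≅ Z,  H_1 ≅ Z^3.

Fix the vertex order A < B < D < E < F < G < J and write every simplex with vertices in increasing order. Then dim K = 1 and the simplices of K are:

  0-simplices (7): A, B, D, E, F, G, J
  1-simplices (9): AE, AF, BF, BG, DF, DJ, EF, FG, FJ

so the chain groups are C_0 ≅ Z^7, C_1 ≅ Z^9.

The boundary map ∂_1: C_1 → C_0 sends each edge [p,q] (with p < q) to q − p. For instance
  ∂BF = F − B.
The 7×9 boundary matrix has rank 6 and Smith normal form diag(1,1,1,1,1,1).

From H_k ≅ ker(∂_k) / im(∂_{k+1}) we obtain:

  H_0: rank C_0 − rank ∂_1 = 7 − 6 = 1, and the invariant factors of ∂_1 are all 1, so H_0 = Z.
  H_1: rank ker ∂_1 − rank ∂_2 = (9 − 6) − 0 = 3, and there is no ∂_2, so H_1 = Z^3.

As a check, the Euler characteristic is 7 − 9 = -2, which agrees with 1 − 3 = -2.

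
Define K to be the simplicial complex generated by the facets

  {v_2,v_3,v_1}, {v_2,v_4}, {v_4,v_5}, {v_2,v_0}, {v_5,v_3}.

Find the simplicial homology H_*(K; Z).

H_0 ≅ Z,  H_1 ≅ Z,  H_2 = 0.

We work with the vertex ordering v_0 < v_1 < v_2 < v_3 < v_4 < v_5. The simplices of K, each written with vertices in increasing order, are:

  0-simplices (6): [v_0], [v_1], [v_2], [v_3], [v_4], [v_5]
  1-simplices (7): [v_0,v_2], [v_1,v_2], [v_1,v_3], [v_2,v_3], [v_2,v_4], [v_3,v_5], [v_4,v_5]
  2-simplices (1): [v_1,v_2,v_3]

so the chain groups are C_0 ≅ Z^6, C_1 ≅ Z^7, C_2 ≅ Z^1.

The boundary map ∂_1: C_1 → C_0 sends each edge [p,q] (with p < q) to q − p. For instance
  ∂[v_3,v_5] = [v_5] − [v_3].
The 6×7 boundary matrix has rank 5 and Smith normal form diag(1,1,1,1,1).

Boundary ∂_2: C_2 → C_1 sends each 2-simplex [p,q,r] to [q,r] − [p,r] + [p,q]. For instance
  ∂[v_1,v_2,v_3] = [v_2,v_3] − [v_1,v_3] + [v_1,v_2].
As a 7×1 matrix over Z this has rank 1, with invariant factors (1).

Reading off H_k = ker ∂_k / im ∂_{k+1}:

  H_0: rank C_0 − rank ∂_1 = 6 − 5 = 1, and the invariant factors of ∂_1 are all 1, so H_0 ≅ Z.
  H_1: rank ker ∂_1 − rank ∂_2 = (7 − 5) − 1 = 1, and the invariant factors of ∂_2 are all 1, so H_1 ≅ Z.
  H_2: rank ker ∂_2 − rank ∂_3 = (1 − 1) − 0 = 0, and there is no ∂_3, so H_2 ≅ 0.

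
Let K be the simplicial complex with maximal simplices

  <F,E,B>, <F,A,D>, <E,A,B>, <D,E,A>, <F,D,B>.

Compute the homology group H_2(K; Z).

We work with the vertex ordering A < B < D < E < F. The simplices of K, each written with vertices in increasing order, are:

  0-simplices (5): A, B, D, E, F
  1-simplices (10): AB, AD, AE, AF, BD, BE, BF, DE, DF, EF
  2-simplices (5): ABE, ADE, ADF, BDF, BEF

giving chain groups C_0 ≅ Z^5, C_1 ≅ Z^10, C_2 ≅ Z^5.

Boundary ∂_1: C_1 → C_0 is given by ∂[p,q] = [q] − [p]. For instance
  ∂BE = E − B.
This gives a 5×10 integer matrix of rank 4; reducing to Smith normal form yields diagonal entries (1,1,1,1).

Boundary ∂_2: C_2 → C_1 sends each 2-simplex [p,q,r] to [q,r] − [p,r] + [p,q]. For instance
  ∂ADE = DE − AE + AD,
  ∂BEF = EF − BF + BE.
The 10×5 boundary matrix has rank 5 and Smith normal form diag(1,1,1,1,1).

From H_k ≅ ker(∂_k) / im(∂_{k+1}) we obtain:

  H_2: rank ker ∂_2 − rank ∂_3 = (5 − 5) − 0 = 0, and there is no ∂_3, so H_2 ≅ 0.

H_2 = 0.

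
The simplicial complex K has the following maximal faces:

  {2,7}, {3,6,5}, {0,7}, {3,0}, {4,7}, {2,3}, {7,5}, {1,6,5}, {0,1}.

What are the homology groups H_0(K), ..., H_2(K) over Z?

H_0 ≅ Z,  H_1 ≅ Z^3,  H_2 = 0.

K has 8 vertices, 12 edges, 2 triangles.
rank ∂_0 = 0, rank ∂_1 = 7 ⇒ b_0 = 8 − 0 − 7 = 1; all invariant factors of ∂_1 are 1 so no torsion. So H_0 ≅ Z.
rank ∂_1 = 7, rank ∂_2 = 2 ⇒ b_1 = 12 − 7 − 2 = 3; all invariant factors of ∂_2 are 1 so no torsion. So H_1 ≅ Z^3.
rank ∂_2 = 2, rank ∂_3 = 0 ⇒ b_2 = 2 − 2 − 0 = 0. So H_2 ≅ 0.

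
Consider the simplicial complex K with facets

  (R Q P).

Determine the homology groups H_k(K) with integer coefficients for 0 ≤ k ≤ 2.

H_0 = Z,  H_1 = 0,  H_2 = 0.

Order the vertices as P < Q < R. Listing each simplex with vertices in this order, K has dimension 2 with simplices:

  0-simplices (3): P, Q, R
  1-simplices (3): PQ, PR, QR
  2-simplices (1): PQR

so the chain groups are C_0 ≅ Z^3, C_1 ≅ Z^3, C_2 ≅ Z^1.

∂_1: C_1 → C_0 maps an edge to its endpoints' difference, ∂[p,q] = q − p. For instance
  ∂PQ = Q − P.
As a 3×3 matrix over Z this has rank 2, with invariant factors (1,1).

The boundary map ∂_2: C_2 → C_1 acts by ∂[p,q,r] = [q,r] − [p,r] + [p,q]. For instance
  ∂PQR = QR − PR + PQ.
The resulting 3×1 matrix has rank 1, and its Smith normal form has invariant factors (1).

From H_k ≅ ker(∂_k) / im(∂_{k+1}) we obtain:

  H_0: rank C_0 − rank ∂_1 = 3 − 2 = 1, and the invariant factors of ∂_1 are all 1, so H_0 ≅ Z.
  H_1: rank ker ∂_1 − rank ∂_2 = (3 − 2) − 1 = 0, and the invariant factors of ∂_2 are all 1, so H_1 ≅ 0.
  H_2: rank ker ∂_2 − rank ∂_3 = (1 − 1) − 0 = 0, and there is no ∂_3, so H_2 ≅ 0.

As a check, the Euler characteristic is 3 − 3 + 1 = 1, which agrees with 1 − 0 + 0 = 1.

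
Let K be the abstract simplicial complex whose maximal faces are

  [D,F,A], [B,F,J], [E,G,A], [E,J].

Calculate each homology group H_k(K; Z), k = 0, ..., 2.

H_0 ≅ Z,  H_1 ≅ Z,  H_2 = 0.

We work with the vertex ordering A < B < D < E < F < G < J. The simplices of K, each written with vertices in increasing order, are:

  0-simplices (7): A, B, D, E, F, G, J
  1-simplices (10): AD, AE, AF, AG, BF, BJ, DF, EG, EJ, FJ
  2-simplices (3): ADF, AEG, BFJ

giving chain groups C_0 ≅ Z^7, C_1 ≅ Z^10, C_2 ≅ Z^3.

∂_1: C_1 → C_0 is given by ∂[p,q] = [q] − [p]. For instance
  ∂FJ = J − F.
The 7×10 boundary matrix has rank 6 and Smith normal form diag(1,1,1,1,1,1).

The boundary map ∂_2: C_2 → C_1 acts by ∂[p,q,r] = [q,r] − [p,r] + [p,q]. For instance
  ∂BFJ = FJ − BJ + BF,
  ∂ADF = DF − AF + AD.
As a 10×3 matrix over Z this has rank 3, with invariant factors (1,1,1).

Reading off H_k = ker ∂_k / im ∂_{k+1}:

  H_0: rank C_0 − rank ∂_1 = 7 − 6 = 1, and the invariant factors of ∂_1 are all 1, so H_0 ≅ Z.
  H_1: rank ker ∂_1 − rank ∂_2 = (10 − 6) − 3 = 1, and the invariant factors of ∂_2 are all 1, so H_1 ≅ Z.
  H_2: rank ker ∂_2 − rank ∂_3 = (3 − 3) − 0 = 0, and there is no ∂_3, so H_2 ≅ 0.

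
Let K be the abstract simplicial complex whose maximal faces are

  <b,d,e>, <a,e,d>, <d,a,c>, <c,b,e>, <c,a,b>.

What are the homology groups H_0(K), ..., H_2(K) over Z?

Order the vertices as a < b < c < d < e. Listing each simplex with vertices in this order, K has dimension 2 with simplices:

  0-simplices (5): a, b, c, d, e
  1-simplices (10): ab, ac, ad, ae, bc, bd, be, cd, ce, de
  2-simplices (5): abc, acd, ade, bce, bde

so the chain groups are C_0 ≅ Z^5, C_1 ≅ Z^10, C_2 ≅ Z^5.

The boundary map ∂_1: C_1 → C_0 sends each edge [p,q] (with p < q) to q − p.
The resulting 5×10 matrix has rank 4, and its Smith normal form has invariant factors (1,1,1,1).

Boundary ∂_2: C_2 → C_1 acts by ∂[p,q,r] = [q,r] − [p,r] + [p,q]. For instance
  ∂bde = de − be + bd,
  ∂ade = de − ae + ad.
The 10×5 boundary matrix has rank 5 and Smith normal form diag(1,1,1,1,1).

From H_k ≅ ker(∂_k) / im(∂_{k+1}) we obtain:

  H_0: rank C_0 − rank ∂_1 = 5 − 4 = 1, and the invariant factors of ∂_1 are all 1, so H_0 ≅ Z.
  H_1: rank ker ∂_1 − rank ∂_2 = (10 − 4) − 5 = 1, and the invariant factors of ∂_2 are all 1, so H_1 ≅ Z.
  H_2: rank ker ∂_2 − rank ∂_3 = (5 − 5) − 0 = 0, and there is no ∂_3, so H_2 ≅ 0.

As a check, the Euler characteristic is 5 − 10 + 5 = 0, which agrees with 1 − 1 + 0 = 0.

H_0 ≅ Z,  H_1 ≅ Z,  H_2 = 0.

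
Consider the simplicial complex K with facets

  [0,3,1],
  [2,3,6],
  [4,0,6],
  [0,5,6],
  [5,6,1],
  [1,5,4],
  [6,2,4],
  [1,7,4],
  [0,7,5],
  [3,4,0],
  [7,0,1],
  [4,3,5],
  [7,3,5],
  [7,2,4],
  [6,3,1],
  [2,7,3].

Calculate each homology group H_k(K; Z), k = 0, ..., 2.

H_0 ≅ Z,  H_1 ≅ Z^2,  H_2 ≅ Z.

Take the total order 0 < 1 < 2 < 3 < 4 < 5 < 6 < 7 on the vertex set. Then K (dimension 2) consists of the simplices:

  0-simplices (8): [0], [1], [2], [3], [4], [5], [6], [7]
  1-simplices (24): (24 of them)
  2-simplices (16): [0,1,3], [0,1,7], [0,3,4], [0,4,6], [0,5,6], [0,5,7], [1,3,6], [1,4,5], [1,4,7], [1,5,6], [2,3,6], [2,3,7], [2,4,6], [2,4,7], [3,4,5], [3,5,7]

giving chain groups C_0 ≅ Z^8, C_1 ≅ Z^24, C_2 ≅ Z^16.

The boundary map ∂_1: C_1 → C_0 is given by ∂[p,q] = [q] − [p].
As a 8×24 matrix over Z this has rank 7, with invariant factors (1,1,1,1,1,1,1).

∂_2: C_2 → C_1 sends each 2-simplex [p,q,r] to [q,r] − [p,r] + [p,q]. For instance
  ∂[0,4,6] = [4,6] − [0,6] + [0,4],
  ∂[0,1,3] = [1,3] − [0,3] + [0,1].
The resulting 24×16 matrix has rank 15, and its Smith normal form has invariant factors (1,1,1,1,1,1,1,1,1,1,1,1,1,1,1).

Reading off H_k = ker ∂_k / im ∂_{k+1}:

  H_0: rank C_0 − rank ∂_1 = 8 − 7 = 1, and the invariant factors of ∂_1 are all 1, so H_0 ≅ Z.
  H_1: rank ker ∂_1 − rank ∂_2 = (24 − 7) − 15 = 2, and the invariant factors of ∂_2 are all 1, so H_1 ≅ Z^2.
  H_2: rank ker ∂_2 − rank ∂_3 = (16 − 15) − 0 = 1, and there is no ∂_3, so H_2 ≅ Z.

(K is a triangulation of the torus T^2.)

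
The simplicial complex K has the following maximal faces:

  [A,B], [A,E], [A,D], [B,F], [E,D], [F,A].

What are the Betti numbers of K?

K has 5 vertices, 6 edges.
rank ∂_0 = 0, rank ∂_1 = 4 ⇒ b_0 = 5 − 0 − 4 = 1; all invariant factors of ∂_1 are 1 so no torsion. So H_0 = Z.
rank ∂_1 = 4, rank ∂_2 = 0 ⇒ b_1 = 6 − 4 − 0 = 2. So H_1 = Z^2.

b_0 = 1, b_1 = 2.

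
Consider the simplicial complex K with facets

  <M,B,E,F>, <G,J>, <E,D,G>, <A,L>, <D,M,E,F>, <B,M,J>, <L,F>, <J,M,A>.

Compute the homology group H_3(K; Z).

H_3 ≅ 0.

We work with the vertex ordering A < B < D < E < F < G < J < L < M. The simplices of K, each written with vertices in increasing order, are:

  0-simplices (9): A, B, D, E, F, G, J, L, M
  1-simplices (18): AJ, AL, AM, BE, BF, BJ, BM, DE, DF, DG, DM, EF, EG, EM, FL, FM, GJ, JM
  2-simplices (10): AJM, BEF, BEM, BFM, BJM, DEF, DEG, DEM, DFM, EFM
  3-simplices (2): BEFM, DEFM

giving chain groups C_0 ≅ Z^9, C_1 ≅ Z^18, C_2 ≅ Z^10, C_3 ≅ Z^2.

Boundary ∂_1: C_1 → C_0 is given by ∂[p,q] = [q] − [p]. For instance
  ∂FM = M − F.
The 9×18 boundary matrix has rank 8 and Smith normal form diag(1,1,1,1,1,1,1,1).

The boundary map ∂_2: C_2 → C_1 acts by ∂[p,q,r] = [q,r] − [p,r] + [p,q]. For instance
  ∂DFM = FM − DM + DF,
  ∂BJM = JM − BM + BJ.
This gives a 18×10 integer matrix of rank 8; reducing to Smith normal form yields diagonal entries (1,1,1,1,1,1,1,1).

∂_3: C_3 → C_2 sends each 3-simplex σ to the alternating sum Σ_i (−1)^i (σ with its i-th vertex removed). For instance
  ∂BEFM = EFM − BFM + BEM − BEF,
  ∂DEFM = EFM − DFM + DEM − DEF.
This gives a 10×2 integer matrix of rank 2; reducing to Smith normal form yields diagonal entries (1,1).

From H_k ≅ ker(∂_k) / im(∂_{k+1}) we obtain:

  H_3: rank ker ∂_3 − rank ∂_4 = (2 − 2) − 0 = 0, and there is no ∂_4, so H_3 = 0.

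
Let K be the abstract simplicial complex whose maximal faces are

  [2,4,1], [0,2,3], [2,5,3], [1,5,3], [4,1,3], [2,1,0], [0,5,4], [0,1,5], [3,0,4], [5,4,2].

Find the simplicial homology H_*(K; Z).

H_0 = Z,  H_1 = Z/2,  H_2 = 0.

We work with the vertex ordering 0 < 1 < 2 < 3 < 4 < 5. The simplices of K, each written with vertices in increasing order, are:

  0-simplices (6): [0], [1], [2], [3], [4], [5]
  1-simplices (15): [0,1], [0,2], [0,3], [0,4], [0,5], [1,2], [1,3], [1,4], [1,5], [2,3], [2,4], [2,5], [3,4], [3,5], [4,5]
  2-simplices (10): [0,1,2], [0,1,5], [0,2,3], [0,3,4], [0,4,5], [1,2,4], [1,3,4], [1,3,5], [2,3,5], [2,4,5]

giving chain groups C_0 ≅ Z^6, C_1 ≅ Z^15, C_2 ≅ Z^10.

The boundary map ∂_1: C_1 → C_0 sends each edge [p,q] (with p < q) to q − p. For instance
  ∂[0,1] = [1] − [0].
This gives a 6×15 integer matrix of rank 5; reducing to Smith normal form yields diagonal entries (1,1,1,1,1).

∂_2: C_2 → C_1 maps a triangle to the signed sum of its edges. For instance
  ∂[1,2,4] = [2,4] − [1,4] + [1,2],
  ∂[0,4,5] = [4,5] − [0,5] + [0,4].
As a 15×10 matrix over Z this has rank 10, with invariant factors (1,1,1,1,1,1,1,1,1,2).

Now H_k = ker ∂_k / im ∂_{k+1}, so:

  H_0: rank C_0 − rank ∂_1 = 6 − 5 = 1, and the invariant factors of ∂_1 are all 1, so H_0 = Z.
  H_1: rank ker ∂_1 − rank ∂_2 = (15 − 5) − 10 = 0, and ∂_2 has invariant factor 2 > 1, so H_1 = Z/2.
  H_2: rank ker ∂_2 − rank ∂_3 = (10 − 10) − 0 = 0, and there is no ∂_3, so H_2 = 0.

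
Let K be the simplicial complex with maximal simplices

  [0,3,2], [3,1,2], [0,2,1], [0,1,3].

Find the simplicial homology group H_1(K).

Order the vertices as 0 < 1 < 2 < 3. Listing each simplex with vertices in this order, K has dimension 2 with simplices:

  0-simplices (4): [0], [1], [2], [3]
  1-simplices (6): [0,1], [0,2], [0,3], [1,2], [1,3], [2,3]
  2-simplices (4): [0,1,2], [0,1,3], [0,2,3], [1,2,3]

Hence C_0 ≅ Z^4, C_1 ≅ Z^6, C_2 ≅ Z^4.

The boundary map ∂_1: C_1 → C_0 is given by ∂[p,q] = [q] − [p].
The resulting 4×6 matrix has rank 3, and its Smith normal form has invariant factors (1,1,1).

∂_2: C_2 → C_1 maps a triangle to the signed sum of its edges. For instance
  ∂[1,2,3] = [2,3] − [1,3] + [1,2],
  ∂[0,1,2] = [1,2] − [0,2] + [0,1].
The 6×4 boundary matrix has rank 3 and Smith normal form diag(1,1,1).

Reading off H_k = ker ∂_k / im ∂_{k+1}:

  H_1: rank ker ∂_1 − rank ∂_2 = (6 − 3) − 3 = 0, and the invariant factors of ∂_2 are all 1, so H_1 ≅ 0.

(K is a triangulation of the 2-sphere S^2.)

H_1 ≅ 0.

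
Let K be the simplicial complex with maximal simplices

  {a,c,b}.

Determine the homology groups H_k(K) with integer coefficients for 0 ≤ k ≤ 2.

K has 3 vertices, 3 edges, 1 triangle.
rank ∂_0 = 0, rank ∂_1 = 2 ⇒ b_0 = 3 − 0 − 2 = 1; all invariant factors of ∂_1 are 1 so no torsion. So H_0 = Z.
rank ∂_1 = 2, rank ∂_2 = 1 ⇒ b_1 = 3 − 2 − 1 = 0; all invariant factors of ∂_2 are 1 so no torsion. So H_1 = 0.
rank ∂_2 = 1, rank ∂_3 = 0 ⇒ b_2 = 1 − 1 − 0 = 0. So H_2 = 0.

H_0 = Z,  H_1 = 0,  H_2 = 0.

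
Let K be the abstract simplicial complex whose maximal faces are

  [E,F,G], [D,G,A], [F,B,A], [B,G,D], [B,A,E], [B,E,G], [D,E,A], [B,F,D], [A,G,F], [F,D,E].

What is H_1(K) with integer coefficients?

H_1 = Z_2.

Take the total order A < B < D < E < F < G on the vertex set. Then K (dimension 2) consists of the simplices:

  0-simplices (6): A, B, D, E, F, G
  1-simplices (15): AB, AD, AE, AF, AG, BD, BE, BF, BG, DE, DF, DG, EF, EG, FG
  2-simplices (10): ABE, ABF, ADE, ADG, AFG, BDF, BDG, BEG, DEF, EFG

so the chain groups are C_0 ≅ Z^6, C_1 ≅ Z^15, C_2 ≅ Z^10.

Boundary ∂_1: C_1 → C_0 sends each edge [p,q] (with p < q) to q − p. For instance
  ∂AB = B − A.
This gives a 6×15 integer matrix of rank 5; reducing to Smith normal form yields diagonal entries (1,1,1,1,1).

Boundary ∂_2: C_2 → C_1 acts by ∂[p,q,r] = [q,r] − [p,r] + [p,q]. For instance
  ∂AFG = FG − AG + AF,
  ∂BEG = EG − BG + BE.
This gives a 15×10 integer matrix of rank 10; reducing to Smith normal form yields diagonal entries (1,1,1,1,1,1,1,1,1,2).

From H_k ≅ ker(∂_k) / im(∂_{k+1}) we obtain:

  H_1: rank ker ∂_1 − rank ∂_2 = (15 − 5) − 10 = 0, and ∂_2 has invariant factor 2 > 1, so H_1 = Z_2.

(K is a triangulation of the real projective plane RP^2.)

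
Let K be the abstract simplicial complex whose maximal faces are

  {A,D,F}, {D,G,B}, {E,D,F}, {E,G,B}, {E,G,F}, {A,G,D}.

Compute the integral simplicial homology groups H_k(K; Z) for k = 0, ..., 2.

H_0 = Z,  H_1 = Z,  H_2 = 0.

Fix the vertex order A < B < D < E < F < G and write every simplex with vertices in increasing order. Then dim K = 2 and the simplices of K are:

  0-simplices (6): A, B, D, E, F, G
  1-simplices (12): AD, AF, AG, BD, BE, BG, DE, DF, DG, EF, EG, FG
  2-simplices (6): ADF, ADG, BDG, BEG, DEF, EFG

so the chain groups are C_0 ≅ Z^6, C_1 ≅ Z^12, C_2 ≅ Z^6.

The boundary map ∂_1: C_1 → C_0 is given by ∂[p,q] = [q] − [p].
As a 6×12 matrix over Z this has rank 5, with invariant factors (1,1,1,1,1).

Boundary ∂_2: C_2 → C_1 acts by ∂[p,q,r] = [q,r] − [p,r] + [p,q]. For instance
  ∂ADG = DG − AG + AD,
  ∂ADF = DF − AF + AD.
This gives a 12×6 integer matrix of rank 6; reducing to Smith normal form yields diagonal entries (1,1,1,1,1,1).

Computing H_k = (kernel of ∂_k) / (image of ∂_{k+1}):

  H_0: rank C_0 − rank ∂_1 = 6 − 5 = 1, and the invariant factors of ∂_1 are all 1, so H_0 = Z.
  H_1: rank ker ∂_1 − rank ∂_2 = (12 − 5) − 6 = 1, and the invariant factors of ∂_2 are all 1, so H_1 = Z.
  H_2: rank ker ∂_2 − rank ∂_3 = (6 − 6) − 0 = 0, and there is no ∂_3, so H_2 = 0.

(K is a triangulation of the cylinder S^1 x I.)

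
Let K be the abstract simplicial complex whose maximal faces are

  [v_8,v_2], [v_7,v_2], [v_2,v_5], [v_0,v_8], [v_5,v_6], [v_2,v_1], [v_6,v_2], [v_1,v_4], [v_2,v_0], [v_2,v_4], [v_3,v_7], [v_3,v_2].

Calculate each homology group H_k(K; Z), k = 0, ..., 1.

H_0 ≅ Z,  H_1 ≅ Z^4.

Fix the vertex order v_0 < v_1 < v_2 < v_3 < v_4 < v_5 < v_6 < v_7 < v_8 and write every simplex with vertices in increasing order. Then dim K = 1 and the simplices of K are:

  0-simplices (9): [v_0], [v_1], [v_2], [v_3], [v_4], [v_5], [v_6], [v_7], [v_8]
  1-simplices (12): [v_0,v_2], [v_0,v_8], [v_1,v_2], [v_1,v_4], [v_2,v_3], [v_2,v_4], [v_2,v_5], [v_2,v_6], [v_2,v_7], [v_2,v_8], [v_3,v_7], [v_5,v_6]

giving chain groups C_0 ≅ Z^9, C_1 ≅ Z^12.

∂_1: C_1 → C_0 sends each edge [p,q] (with p < q) to q − p.
The resulting 9×12 matrix has rank 8, and its Smith normal form has invariant factors (1,1,1,1,1,1,1,1).

From H_k ≅ ker(∂_k) / im(∂_{k+1}) we obtain:

  H_0: rank C_0 − rank ∂_1 = 9 − 8 = 1, and the invariant factors of ∂_1 are all 1, so H_0 = Z.
  H_1: rank ker ∂_1 − rank ∂_2 = (12 − 8) − 0 = 4, and there is no ∂_2, so H_1 = Z^4.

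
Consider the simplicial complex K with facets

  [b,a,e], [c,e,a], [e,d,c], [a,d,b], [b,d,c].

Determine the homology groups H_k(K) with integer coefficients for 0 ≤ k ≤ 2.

H_0 ≅ Z,  H_1 ≅ Z,  H_2 = 0.

Take the total order a < b < c < d < e on the vertex set. Then K (dimension 2) consists of the simplices:

  0-simplices (5): a, b, c, d, e
  1-simplices (10): ab, ac, ad, ae, bc, bd, be, cd, ce, de
  2-simplices (5): abd, abe, ace, bcd, cde

so the chain groups are C_0 ≅ Z^5, C_1 ≅ Z^10, C_2 ≅ Z^5.

The boundary map ∂_1: C_1 → C_0 sends each edge [p,q] (with p < q) to q − p. For instance
  ∂be = e − b.
The resulting 5×10 matrix has rank 4, and its Smith normal form has invariant factors (1,1,1,1).

Boundary ∂_2: C_2 → C_1 sends each 2-simplex [p,q,r] to [q,r] − [p,r] + [p,q]. For instance
  ∂ace = ce − ae + ac,
  ∂bcd = cd − bd + bc.
The resulting 10×5 matrix has rank 5, and its Smith normal form has invariant factors (1,1,1,1,1).

Reading off H_k = ker ∂_k / im ∂_{k+1}:

  H_0: rank C_0 − rank ∂_1 = 5 − 4 = 1, and the invariant factors of ∂_1 are all 1, so H_0 ≅ Z.
  H_1: rank ker ∂_1 − rank ∂_2 = (10 − 4) − 5 = 1, and the invariant factors of ∂_2 are all 1, so H_1 ≅ Z.
  H_2: rank ker ∂_2 − rank ∂_3 = (5 − 5) − 0 = 0, and there is no ∂_3, so H_2 ≅ 0.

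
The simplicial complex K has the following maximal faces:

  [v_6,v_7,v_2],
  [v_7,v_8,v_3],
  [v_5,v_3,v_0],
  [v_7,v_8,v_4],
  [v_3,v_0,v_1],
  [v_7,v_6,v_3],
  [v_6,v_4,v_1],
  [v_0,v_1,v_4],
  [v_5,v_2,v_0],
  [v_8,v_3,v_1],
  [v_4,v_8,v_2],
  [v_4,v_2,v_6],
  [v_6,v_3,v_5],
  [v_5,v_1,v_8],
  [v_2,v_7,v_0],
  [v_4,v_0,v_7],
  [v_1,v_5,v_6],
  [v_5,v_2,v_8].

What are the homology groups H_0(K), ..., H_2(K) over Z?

H_0 ≅ Z,  H_1 ≅ Z ⊕ Z/2Z,  H_2 = 0.

Take the total order v_0 < v_1 < v_2 < v_3 < v_4 < v_5 < v_6 < v_7 < v_8 on the vertex set. Then K (dimension 2) consists of the simplices:

  0-simplices (9): [v_0], [v_1], [v_2], [v_3], [v_4], [v_5], [v_6], [v_7], [v_8]
  1-simplices (27): (27 of them)
  2-simplices (18): (18 of them)

so the chain groups are C_0 ≅ Z^9, C_1 ≅ Z^27, C_2 ≅ Z^18.

The boundary map ∂_1: C_1 → C_0 maps an edge to its endpoints' difference, ∂[p,q] = q − p.
As a 9×27 matrix over Z this has rank 8, with invariant factors (1,1,1,1,1,1,1,1).

The boundary map ∂_2: C_2 → C_1 acts by ∂[p,q,r] = [q,r] − [p,r] + [p,q]. For instance
  ∂[v_2,v_6,v_7] = [v_6,v_7] − [v_2,v_7] + [v_2,v_6],
  ∂[v_1,v_5,v_8] = [v_5,v_8] − [v_1,v_8] + [v_1,v_5].
As a 27×18 matrix over Z this has rank 18, with invariant factors (1,1,1,1,1,1,1,1,1,1,1,1,1,1,1,1,1,2).

Computing H_k = (kernel of ∂_k) / (image of ∂_{k+1}):

  H_0: rank C_0 − rank ∂_1 = 9 − 8 = 1, and the invariant factors of ∂_1 are all 1, so H_0 = Z.
  H_1: rank ker ∂_1 − rank ∂_2 = (27 − 8) − 18 = 1, and ∂_2 has invariant factor 2 > 1, so H_1 = Z ⊕ Z/2Z.
  H_2: rank ker ∂_2 − rank ∂_3 = (18 − 18) − 0 = 0, and there is no ∂_3, so H_2 = 0.

As a check, the Euler characteristic is 9 − 27 + 18 = 0, which agrees with 1 − 1 + 0 = 0.
(K is a triangulation of the Klein bottle.)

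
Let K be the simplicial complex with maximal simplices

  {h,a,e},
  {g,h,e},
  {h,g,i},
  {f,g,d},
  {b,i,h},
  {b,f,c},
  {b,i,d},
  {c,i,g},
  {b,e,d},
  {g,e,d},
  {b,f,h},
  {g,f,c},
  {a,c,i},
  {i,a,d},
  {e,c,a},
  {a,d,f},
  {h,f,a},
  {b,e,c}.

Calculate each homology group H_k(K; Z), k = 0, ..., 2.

H_0 ≅ Z,  H_1 ≅ Z^2,  H_2 ≅ Z.

Fix the vertex order a < b < c < d < e < f < g < h < i and write every simplex with vertices in increasing order. Then dim K = 2 and the simplices of K are:

  0-simplices (9): a, b, c, d, e, f, g, h, i
  1-simplices (27): ac, ad, ae, af, ah, ai, bc, bd, be, bf, bh, bi, ce, cf, cg, ci, de, df, dg, di, eg, eh, fg, fh, gh, gi, hi
  2-simplices (18): ace, aci, adf, adi, aeh, afh, bce, bcf, bde, bdi, bfh, bhi, cfg, cgi, deg, dfg, egh, ghi

Hence C_0 ≅ Z^9, C_1 ≅ Z^27, C_2 ≅ Z^18.

Boundary ∂_1: C_1 → C_0 is given by ∂[p,q] = [q] − [p]. For instance
  ∂ah = h − a.
The resulting 9×27 matrix has rank 8, and its Smith normal form has invariant factors (1,1,1,1,1,1,1,1).

The boundary map ∂_2: C_2 → C_1 sends each 2-simplex [p,q,r] to [q,r] − [p,r] + [p,q]. For instance
  ∂cfg = fg − cg + cf,
  ∂egh = gh − eh + eg.
The 27×18 boundary matrix has rank 17 and Smith normal form diag(1,1,1,1,1,1,1,1,1,1,1,1,1,1,1,1,1).

Now H_k = ker ∂_k / im ∂_{k+1}, so:

  H_0: rank C_0 − rank ∂_1 = 9 − 8 = 1, and the invariant factors of ∂_1 are all 1, so H_0 = Z.
  H_1: rank ker ∂_1 − rank ∂_2 = (27 − 8) − 17 = 2, and the invariant factors of ∂_2 are all 1, so H_1 = Z^2.
  H_2: rank ker ∂_2 − rank ∂_3 = (18 − 17) − 0 = 1, and there is no ∂_3, so H_2 = Z.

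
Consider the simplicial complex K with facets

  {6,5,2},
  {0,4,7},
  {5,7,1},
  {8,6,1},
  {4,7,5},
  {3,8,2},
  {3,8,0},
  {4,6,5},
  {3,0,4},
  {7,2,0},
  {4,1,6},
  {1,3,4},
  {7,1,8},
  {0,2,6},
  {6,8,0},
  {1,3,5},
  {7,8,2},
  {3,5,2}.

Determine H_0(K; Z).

H_0 = Z.

Fix the vertex order 0 < 1 < 2 < 3 < 4 < 5 < 6 < 7 < 8 and write every simplex with vertices in increasing order. Then dim K = 2 and the simplices of K are:

  0-simplices (9): [0], [1], [2], [3], [4], [5], [6], [7], [8]
  1-simplices (27): (27 of them)
  2-simplices (18): [0,2,6], [0,2,7], [0,3,4], [0,3,8], [0,4,7], [0,6,8], [1,3,4], [1,3,5], [1,4,6], [1,5,7], [1,6,8], [1,7,8], [2,3,5], [2,3,8], [2,5,6], [2,7,8], [4,5,6], [4,5,7]

giving chain groups C_0 ≅ Z^9, C_1 ≅ Z^27, C_2 ≅ Z^18.

∂_1: C_1 → C_0 maps an edge to its endpoints' difference, ∂[p,q] = q − p.
The resulting 9×27 matrix has rank 8, and its Smith normal form has invariant factors (1,1,1,1,1,1,1,1).

Boundary ∂_2: C_2 → C_1 acts by ∂[p,q,r] = [q,r] − [p,r] + [p,q]. For instance
  ∂[1,4,6] = [4,6] − [1,6] + [1,4],
  ∂[1,6,8] = [6,8] − [1,8] + [1,6].
The 27×18 boundary matrix has rank 18 and Smith normal form diag(1,1,1,1,1,1,1,1,1,1,1,1,1,1,1,1,1,2).

Now H_k = ker ∂_k / im ∂_{k+1}, so:

  H_0: rank C_0 − rank ∂_1 = 9 − 8 = 1, and the invariant factors of ∂_1 are all 1, so H_0 ≅ Z.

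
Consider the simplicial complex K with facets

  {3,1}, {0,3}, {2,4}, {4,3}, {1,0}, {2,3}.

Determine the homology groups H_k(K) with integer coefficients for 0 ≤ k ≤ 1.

Order the vertices as 0 < 1 < 2 < 3 < 4. Listing each simplex with vertices in this order, K has dimension 1 with simplices:

  0-simplices (5): [0], [1], [2], [3], [4]
  1-simplices (6): [0,1], [0,3], [1,3], [2,3], [2,4], [3,4]

Hence C_0 ≅ Z^5, C_1 ≅ Z^6.

Boundary ∂_1: C_1 → C_0 sends each edge [p,q] (with p < q) to q − p. For instance
  ∂[2,3] = [3] − [2].
The resulting 5×6 matrix has rank 4, and its Smith normal form has invariant factors (1,1,1,1).

Reading off H_k = ker ∂_k / im ∂_{k+1}:

  H_0: rank C_0 − rank ∂_1 = 5 − 4 = 1, and the invariant factors of ∂_1 are all 1, so H_0 = Z.
  H_1: rank ker ∂_1 − rank ∂_2 = (6 − 4) − 0 = 2, and there is no ∂_2, so H_1 = Z^2.

As a check, the Euler characteristic is 5 − 6 = -1, which agrees with 1 − 2 = -1.

H_0 ≅ Z,  H_1 ≅ Z^2.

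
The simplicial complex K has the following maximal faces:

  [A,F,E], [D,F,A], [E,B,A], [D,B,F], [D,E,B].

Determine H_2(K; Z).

H_2 ≅ 0.

Order the vertices as A < B < D < E < F. Listing each simplex with vertices in this order, K has dimension 2 with simplices:

  0-simplices (5): A, B, D, E, F
  1-simplices (10): AB, AD, AE, AF, BD, BE, BF, DE, DF, EF
  2-simplices (5): ABE, ADF, AEF, BDE, BDF

Hence C_0 ≅ Z^5, C_1 ≅ Z^10, C_2 ≅ Z^5.

Boundary ∂_1: C_1 → C_0 maps an edge to its endpoints' difference, ∂[p,q] = q − p.
This gives a 5×10 integer matrix of rank 4; reducing to Smith normal form yields diagonal entries (1,1,1,1).

Boundary ∂_2: C_2 → C_1 maps a triangle to the signed sum of its edges. For instance
  ∂BDF = DF − BF + BD,
  ∂BDE = DE − BE + BD.
This gives a 10×5 integer matrix of rank 5; reducing to Smith normal form yields diagonal entries (1,1,1,1,1).

Reading off H_k = ker ∂_k / im ∂_{k+1}:

  H_2: rank ker ∂_2 − rank ∂_3 = (5 − 5) − 0 = 0, and there is no ∂_3, so H_2 = 0.

(K is a triangulation of the Möbius band.)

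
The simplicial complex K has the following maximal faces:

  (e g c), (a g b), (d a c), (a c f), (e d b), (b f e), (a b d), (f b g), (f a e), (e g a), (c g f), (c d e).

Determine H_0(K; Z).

Take the total order a < b < c < d < e < f < g on the vertex set. Then K (dimension 2) consists of the simplices:

  0-simplices (7): a, b, c, d, e, f, g
  1-simplices (18): ab, ac, ad, ae, af, ag, bd, be, bf, bg, cd, ce, cf, cg, de, ef, eg, fg
  2-simplices (12): abd, abg, acd, acf, aef, aeg, bde, bef, bfg, cde, ceg, cfg

giving chain groups C_0 ≅ Z^7, C_1 ≅ Z^18, C_2 ≅ Z^12.

The boundary map ∂_1: C_1 → C_0 maps an edge to its endpoints' difference, ∂[p,q] = q − p.
The 7×18 boundary matrix has rank 6 and Smith normal form diag(1,1,1,1,1,1).

Boundary ∂_2: C_2 → C_1 sends each 2-simplex [p,q,r] to [q,r] − [p,r] + [p,q]. For instance
  ∂bde = de − be + bd,
  ∂bef = ef − bf + be.
This gives a 18×12 integer matrix of rank 12; reducing to Smith normal form yields diagonal entries (1,1,1,1,1,1,1,1,1,1,1,2).

Reading off H_k = ker ∂_k / im ∂_{k+1}:

  H_0: rank C_0 − rank ∂_1 = 7 − 6 = 1, and the invariant factors of ∂_1 are all 1, so H_0 = Z.

H_0 ≅ Z.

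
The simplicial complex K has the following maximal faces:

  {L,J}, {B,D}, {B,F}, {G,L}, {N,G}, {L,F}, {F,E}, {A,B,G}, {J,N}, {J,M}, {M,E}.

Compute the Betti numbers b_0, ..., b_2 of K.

Fix the vertex order A < B < D < E < F < G < J < L < M < N and write every simplex with vertices in increasing order. Then dim K = 2 and the simplices of K are:

  0-simplices (10): A, B, D, E, F, G, J, L, M, N
  1-simplices (13): AB, AG, BD, BF, BG, EF, EM, FL, GL, GN, JL, JM, JN
  2-simplices (1): ABG

Hence C_0 ≅ Z^10, C_1 ≅ Z^13, C_2 ≅ Z^1.

The boundary map ∂_1: C_1 → C_0 sends each edge [p,q] (with p < q) to q − p.
The 10×13 boundary matrix has rank 9 and Smith normal form diag(1,1,1,1,1,1,1,1,1).

∂_2: C_2 → C_1 sends each 2-simplex [p,q,r] to [q,r] − [p,r] + [p,q]. For instance
  ∂ABG = BG − AG + AB.
This gives a 13×1 integer matrix of rank 1; reducing to Smith normal form yields diagonal entries (1).

Reading off H_k = ker ∂_k / im ∂_{k+1}:

  H_0: rank C_0 − rank ∂_1 = 10 − 9 = 1, and the invariant factors of ∂_1 are all 1, so H_0 ≅ Z.
  H_1: rank ker ∂_1 − rank ∂_2 = (13 − 9) − 1 = 3, and the invariant factors of ∂_2 are all 1, so H_1 ≅ Z^3.
  H_2: rank ker ∂_2 − rank ∂_3 = (1 − 1) − 0 = 0, and there is no ∂_3, so H_2 ≅ 0.

Hence the Betti numbers are b_0 = 1, b_1 = 3, b_2 = 0.

b_0 = 1, b_1 = 3, b_2 = 0.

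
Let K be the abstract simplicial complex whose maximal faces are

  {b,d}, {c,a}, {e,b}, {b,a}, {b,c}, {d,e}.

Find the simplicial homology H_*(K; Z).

Fix the vertex order a < b < c < d < e and write every simplex with vertices in increasing order. Then dim K = 1 and the simplices of K are:

  0-simplices (5): a, b, c, d, e
  1-simplices (6): ab, ac, bc, bd, be, de

Hence C_0 ≅ Z^5, C_1 ≅ Z^6.

The boundary map ∂_1: C_1 → C_0 is given by ∂[p,q] = [q] − [p]. For instance
  ∂ac = c − a.
This gives a 5×6 integer matrix of rank 4; reducing to Smith normal form yields diagonal entries (1,1,1,1).

Reading off H_k = ker ∂_k / im ∂_{k+1}:

  H_0: rank C_0 − rank ∂_1 = 5 − 4 = 1, and the invariant factors of ∂_1 are all 1, so H_0 = Z.
  H_1: rank ker ∂_1 − rank ∂_2 = (6 − 4) − 0 = 2, and there is no ∂_2, so H_1 = Z^2.

As a check, the Euler characteristic is 5 − 6 = -1, which agrees with 1 − 2 = -1.

H_0 ≅ Z,  H_1 ≅ Z^2.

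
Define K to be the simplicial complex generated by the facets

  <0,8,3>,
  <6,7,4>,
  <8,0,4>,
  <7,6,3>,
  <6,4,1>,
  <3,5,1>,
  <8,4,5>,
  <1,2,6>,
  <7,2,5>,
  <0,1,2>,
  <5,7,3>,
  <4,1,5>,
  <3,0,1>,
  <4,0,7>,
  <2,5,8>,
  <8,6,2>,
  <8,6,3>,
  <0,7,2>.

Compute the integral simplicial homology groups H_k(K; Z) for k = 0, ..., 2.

H_0 = Z,  H_1 = Z^2,  H_2 = Z.

Order the vertices as 0 < 1 < 2 < 3 < 4 < 5 < 6 < 7 < 8. Listing each simplex with vertices in this order, K has dimension 2 with simplices:

  0-simplices (9): [0], [1], [2], [3], [4], [5], [6], [7], [8]
  1-simplices (27): (27 of them)
  2-simplices (18): [0,1,2], [0,1,3], [0,2,7], [0,3,8], [0,4,7], [0,4,8], [1,2,6], [1,3,5], [1,4,5], [1,4,6], [2,5,7], [2,5,8], [2,6,8], [3,5,7], [3,6,7], [3,6,8], [4,5,8], [4,6,7]

giving chain groups C_0 ≅ Z^9, C_1 ≅ Z^27, C_2 ≅ Z^18.

Boundary ∂_1: C_1 → C_0 maps an edge to its endpoints' difference, ∂[p,q] = q − p.
This gives a 9×27 integer matrix of rank 8; reducing to Smith normal form yields diagonal entries (1,1,1,1,1,1,1,1).

The boundary map ∂_2: C_2 → C_1 maps a triangle to the signed sum of its edges. For instance
  ∂[0,4,7] = [4,7] − [0,7] + [0,4],
  ∂[2,5,7] = [5,7] − [2,7] + [2,5].
This gives a 27×18 integer matrix of rank 17; reducing to Smith normal form yields diagonal entries (1,1,1,1,1,1,1,1,1,1,1,1,1,1,1,1,1).

Computing H_k = (kernel of ∂_k) / (image of ∂_{k+1}):

  H_0: rank C_0 − rank ∂_1 = 9 − 8 = 1, and the invariant factors of ∂_1 are all 1, so H_0 = Z.
  H_1: rank ker ∂_1 − rank ∂_2 = (27 − 8) − 17 = 2, and the invariant factors of ∂_2 are all 1, so H_1 = Z^2.
  H_2: rank ker ∂_2 − rank ∂_3 = (18 − 17) − 0 = 1, and there is no ∂_3, so H_2 = Z.

As a check, the Euler characteristic is 9 − 27 + 18 = 0, which agrees with 1 − 2 + 1 = 0.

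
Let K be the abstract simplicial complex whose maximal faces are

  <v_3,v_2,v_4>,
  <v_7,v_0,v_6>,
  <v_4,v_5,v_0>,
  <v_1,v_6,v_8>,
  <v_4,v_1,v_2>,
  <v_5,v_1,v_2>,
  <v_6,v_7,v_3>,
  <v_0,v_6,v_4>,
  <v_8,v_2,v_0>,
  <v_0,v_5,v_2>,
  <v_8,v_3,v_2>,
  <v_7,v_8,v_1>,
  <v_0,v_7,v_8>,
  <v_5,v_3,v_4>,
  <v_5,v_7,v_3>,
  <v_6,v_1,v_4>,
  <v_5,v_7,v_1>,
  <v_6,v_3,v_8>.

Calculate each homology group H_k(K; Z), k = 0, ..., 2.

H_0 = Z,  H_1 = Z × Z/2,  H_2 = 0.

Order the vertices as v_0 < v_1 < v_2 < v_3 < v_4 < v_5 < v_6 < v_7 < v_8. Listing each simplex with vertices in this order, K has dimension 2 with simplices:

  0-simplices (9): [v_0], [v_1], [v_2], [v_3], [v_4], [v_5], [v_6], [v_7], [v_8]
  1-simplices (27): (27 of them)
  2-simplices (18): (18 of them)

Hence C_0 ≅ Z^9, C_1 ≅ Z^27, C_2 ≅ Z^18.

Boundary ∂_1: C_1 → C_0 is given by ∂[p,q] = [q] − [p]. For instance
  ∂[v_6,v_7] = [v_7] − [v_6].
The 9×27 boundary matrix has rank 8 and Smith normal form diag(1,1,1,1,1,1,1,1).

Boundary ∂_2: C_2 → C_1 acts by ∂[p,q,r] = [q,r] − [p,r] + [p,q]. For instance
  ∂[v_3,v_6,v_8] = [v_6,v_8] − [v_3,v_8] + [v_3,v_6],
  ∂[v_3,v_6,v_7] = [v_6,v_7] − [v_3,v_7] + [v_3,v_6].
As a 27×18 matrix over Z this has rank 18, with invariant factors (1,1,1,1,1,1,1,1,1,1,1,1,1,1,1,1,1,2).

Reading off H_k = ker ∂_k / im ∂_{k+1}:

  H_0: rank C_0 − rank ∂_1 = 9 − 8 = 1, and the invariant factors of ∂_1 are all 1, so H_0 = Z.
  H_1: rank ker ∂_1 − rank ∂_2 = (27 − 8) − 18 = 1, and ∂_2 has invariant factor 2 > 1, so H_1 = Z × Z/2.
  H_2: rank ker ∂_2 − rank ∂_3 = (18 − 18) − 0 = 0, and there is no ∂_3, so H_2 = 0.

As a check, the Euler characteristic is 9 − 27 + 18 = 0, which agrees with 1 − 1 + 0 = 0.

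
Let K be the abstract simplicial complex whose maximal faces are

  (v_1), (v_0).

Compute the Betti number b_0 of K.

Fix the vertex order v_0 < v_1 and write every simplex with vertices in increasing order. Then dim K = 0 and the simplices of K are:

  0-simplices (2): [v_0], [v_1]

so the chain groups are C_0 ≅ Z^2.

Reading off H_k = ker ∂_k / im ∂_{k+1}:

  H_0: rank C_0 − rank ∂_1 = 2 − 0 = 2, and there is no ∂_1, so H_0 ≅ Z^2.

(K is a triangulation of a set of 2 points.)

Hence the Betti numbers are b_0 = 2.

b_0 = 2.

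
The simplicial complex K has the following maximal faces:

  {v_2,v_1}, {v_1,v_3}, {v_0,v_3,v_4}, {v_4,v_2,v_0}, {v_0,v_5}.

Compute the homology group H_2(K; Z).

H_2 = 0.

K has 6 vertices, 8 edges, 2 triangles.
rank ∂_2 = 2, rank ∂_3 = 0 ⇒ b_2 = 2 − 2 − 0 = 0. So H_2 = 0.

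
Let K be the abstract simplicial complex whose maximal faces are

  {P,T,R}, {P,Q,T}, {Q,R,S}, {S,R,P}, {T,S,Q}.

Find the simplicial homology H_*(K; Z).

Order the vertices as P < Q < R < S < T. Listing each simplex with vertices in this order, K has dimension 2 with simplices:

  0-simplices (5): P, Q, R, S, T
  1-simplices (10): PQ, PR, PS, PT, QR, QS, QT, RS, RT, ST
  2-simplices (5): PQT, PRS, PRT, QRS, QST

giving chain groups C_0 ≅ Z^5, C_1 ≅ Z^10, C_2 ≅ Z^5.

∂_1: C_1 → C_0 maps an edge to its endpoints' difference, ∂[p,q] = q − p.
The resulting 5×10 matrix has rank 4, and its Smith normal form has invariant factors (1,1,1,1).

The boundary map ∂_2: C_2 → C_1 sends each 2-simplex [p,q,r] to [q,r] − [p,r] + [p,q]. For instance
  ∂QRS = RS − QS + QR,
  ∂PRT = RT − PT + PR.
This gives a 10×5 integer matrix of rank 5; reducing to Smith normal form yields diagonal entries (1,1,1,1,1).

From H_k ≅ ker(∂_k) / im(∂_{k+1}) we obtain:

  H_0: rank C_0 − rank ∂_1 = 5 − 4 = 1, and the invariant factors of ∂_1 are all 1, so H_0 = Z.
  H_1: rank ker ∂_1 − rank ∂_2 = (10 − 4) − 5 = 1, and the invariant factors of ∂_2 are all 1, so H_1 = Z.
  H_2: rank ker ∂_2 − rank ∂_3 = (5 − 5) − 0 = 0, and there is no ∂_3, so H_2 = 0.

H_0 = Z,  H_1 = Z,  H_2 = 0.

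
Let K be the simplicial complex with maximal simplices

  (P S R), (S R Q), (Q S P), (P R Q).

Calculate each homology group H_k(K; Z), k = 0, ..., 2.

H_0 ≅ Z,  H_1 = 0,  H_2 ≅ Z.

Order the vertices as P < Q < R < S. Listing each simplex with vertices in this order, K has dimension 2 with simplices:

  0-simplices (4): P, Q, R, S
  1-simplices (6): PQ, PR, PS, QR, QS, RS
  2-simplices (4): PQR, PQS, PRS, QRS

giving chain groups C_0 ≅ Z^4, C_1 ≅ Z^6, C_2 ≅ Z^4.

∂_1: C_1 → C_0 maps an edge to its endpoints' difference, ∂[p,q] = q − p.
The resulting 4×6 matrix has rank 3, and its Smith normal form has invariant factors (1,1,1).

The boundary map ∂_2: C_2 → C_1 acts by ∂[p,q,r] = [q,r] − [p,r] + [p,q]. For instance
  ∂PQR = QR − PR + PQ,
  ∂PRS = RS − PS + PR.
The 6×4 boundary matrix has rank 3 and Smith normal form diag(1,1,1).

From H_k ≅ ker(∂_k) / im(∂_{k+1}) we obtain:

  H_0: rank C_0 − rank ∂_1 = 4 − 3 = 1, and the invariant factors of ∂_1 are all 1, so H_0 = Z.
  H_1: rank ker ∂_1 − rank ∂_2 = (6 − 3) − 3 = 0, and the invariant factors of ∂_2 are all 1, so H_1 = 0.
  H_2: rank ker ∂_2 − rank ∂_3 = (4 − 3) − 0 = 1, and there is no ∂_3, so H_2 = Z.

(K is a triangulation of the 2-sphere S^2.)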